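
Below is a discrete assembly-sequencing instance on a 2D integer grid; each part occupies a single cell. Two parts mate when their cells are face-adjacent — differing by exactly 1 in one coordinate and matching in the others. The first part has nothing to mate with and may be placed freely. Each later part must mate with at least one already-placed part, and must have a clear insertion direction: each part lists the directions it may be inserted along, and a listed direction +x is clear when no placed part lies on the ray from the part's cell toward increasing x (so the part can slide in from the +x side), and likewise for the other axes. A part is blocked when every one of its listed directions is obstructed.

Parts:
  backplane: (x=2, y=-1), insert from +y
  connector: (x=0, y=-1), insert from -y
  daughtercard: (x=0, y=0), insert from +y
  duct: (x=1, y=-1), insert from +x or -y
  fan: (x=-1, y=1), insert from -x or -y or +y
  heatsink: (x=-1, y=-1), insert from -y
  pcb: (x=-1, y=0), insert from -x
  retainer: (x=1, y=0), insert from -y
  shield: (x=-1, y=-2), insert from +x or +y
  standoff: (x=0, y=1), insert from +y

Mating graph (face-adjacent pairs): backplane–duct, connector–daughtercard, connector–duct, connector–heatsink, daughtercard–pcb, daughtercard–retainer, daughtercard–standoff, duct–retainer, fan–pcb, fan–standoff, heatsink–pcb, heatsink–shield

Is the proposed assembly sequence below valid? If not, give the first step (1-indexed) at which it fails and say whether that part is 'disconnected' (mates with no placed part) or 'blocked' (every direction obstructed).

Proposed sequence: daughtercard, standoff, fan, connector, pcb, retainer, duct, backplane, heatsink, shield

Valid

1. daughtercard@(0, 0) [+y clear] — {daughtercard}
2. standoff@(0, 1) [+y clear] — {daughtercard, standoff}
3. fan@(-1, 1) [-x clear] — {daughtercard, fan, standoff}
4. connector@(0, -1) [-y clear] — {connector, daughtercard, fan, standoff}
5. pcb@(-1, 0) [-x clear] — {connector, daughtercard, fan, pcb, standoff}
6. retainer@(1, 0) [-y clear] — {connector, daughtercard, fan, pcb, retainer, standoff}
7. duct@(1, -1) [+x clear] — {connector, daughtercard, duct, fan, pcb, retainer, standoff}
8. backplane@(2, -1) [+y clear] — {backplane, connector, daughtercard, duct, fan, pcb, retainer, standoff}
9. heatsink@(-1, -1) [-y clear] — {backplane, connector, daughtercard, duct, fan, heatsink, pcb, retainer, standoff}
10. shield@(-1, -2) [+x clear] — {backplane, connector, daughtercard, duct, fan, heatsink, pcb, retainer, shield, standoff}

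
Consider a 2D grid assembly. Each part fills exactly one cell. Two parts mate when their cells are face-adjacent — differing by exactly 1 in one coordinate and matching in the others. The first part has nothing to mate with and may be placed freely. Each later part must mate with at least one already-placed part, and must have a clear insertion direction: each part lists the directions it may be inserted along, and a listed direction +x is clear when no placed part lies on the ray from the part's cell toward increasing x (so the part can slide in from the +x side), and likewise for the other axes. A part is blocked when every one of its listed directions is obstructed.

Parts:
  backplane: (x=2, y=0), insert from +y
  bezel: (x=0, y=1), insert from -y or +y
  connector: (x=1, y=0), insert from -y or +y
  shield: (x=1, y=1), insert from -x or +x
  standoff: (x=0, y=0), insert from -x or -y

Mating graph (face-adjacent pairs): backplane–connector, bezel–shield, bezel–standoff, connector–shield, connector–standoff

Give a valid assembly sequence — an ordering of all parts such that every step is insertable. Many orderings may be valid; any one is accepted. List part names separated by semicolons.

shield; bezel; connector; backplane; standoff

1. shield@(1, 1) [-x clear] — {shield}
2. bezel@(0, 1) [-y clear] — {bezel, shield}
3. connector@(1, 0) [-y clear] — {bezel, connector, shield}
4. backplane@(2, 0) [+y clear] — {backplane, bezel, connector, shield}
5. standoff@(0, 0) [-x clear] — {backplane, bezel, connector, shield, standoff}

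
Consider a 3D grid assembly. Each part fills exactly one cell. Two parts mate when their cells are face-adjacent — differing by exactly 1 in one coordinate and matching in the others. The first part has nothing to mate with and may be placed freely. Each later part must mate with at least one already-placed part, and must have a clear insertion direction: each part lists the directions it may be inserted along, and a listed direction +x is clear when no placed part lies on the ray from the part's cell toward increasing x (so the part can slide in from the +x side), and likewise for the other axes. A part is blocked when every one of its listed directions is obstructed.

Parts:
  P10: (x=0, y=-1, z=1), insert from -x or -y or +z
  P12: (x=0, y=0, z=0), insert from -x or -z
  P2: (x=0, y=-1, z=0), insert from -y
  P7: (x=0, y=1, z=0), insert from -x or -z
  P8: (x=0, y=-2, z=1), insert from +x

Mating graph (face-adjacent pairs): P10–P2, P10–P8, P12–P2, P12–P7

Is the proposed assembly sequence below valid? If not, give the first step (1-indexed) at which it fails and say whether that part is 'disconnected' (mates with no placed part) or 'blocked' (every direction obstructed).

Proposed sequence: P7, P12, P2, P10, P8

Valid

1. P7@(0, 1, 0) [-x clear] — {P7}
2. P12@(0, 0, 0) [-x clear] — {P12, P7}
3. P2@(0, -1, 0) [-y clear] — {P12, P2, P7}
4. P10@(0, -1, 1) [-x clear] — {P10, P12, P2, P7}
5. P8@(0, -2, 1) [+x clear] — {P10, P12, P2, P7, P8}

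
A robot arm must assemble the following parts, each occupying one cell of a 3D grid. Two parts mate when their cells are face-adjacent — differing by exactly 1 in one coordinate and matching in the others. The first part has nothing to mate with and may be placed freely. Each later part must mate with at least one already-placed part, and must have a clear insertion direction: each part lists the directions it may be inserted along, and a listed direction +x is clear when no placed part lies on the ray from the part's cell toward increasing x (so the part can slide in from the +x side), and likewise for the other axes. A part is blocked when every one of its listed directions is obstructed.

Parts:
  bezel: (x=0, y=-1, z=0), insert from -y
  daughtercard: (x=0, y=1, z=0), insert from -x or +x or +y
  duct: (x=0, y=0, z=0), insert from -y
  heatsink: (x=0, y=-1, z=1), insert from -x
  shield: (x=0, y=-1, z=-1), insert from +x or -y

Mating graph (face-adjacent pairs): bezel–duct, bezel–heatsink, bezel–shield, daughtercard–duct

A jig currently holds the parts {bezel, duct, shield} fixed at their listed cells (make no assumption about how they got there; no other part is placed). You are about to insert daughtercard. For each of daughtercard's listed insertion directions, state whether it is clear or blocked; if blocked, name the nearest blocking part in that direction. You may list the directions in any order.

-x: ray from daughtercard(0, 1, 0) has no placed part ⇒ clear
+x: ray from daughtercard(0, 1, 0) has no placed part ⇒ clear
+y: ray from daughtercard(0, 1, 0) has no placed part ⇒ clear

+x: clear; +y: clear; -x: clear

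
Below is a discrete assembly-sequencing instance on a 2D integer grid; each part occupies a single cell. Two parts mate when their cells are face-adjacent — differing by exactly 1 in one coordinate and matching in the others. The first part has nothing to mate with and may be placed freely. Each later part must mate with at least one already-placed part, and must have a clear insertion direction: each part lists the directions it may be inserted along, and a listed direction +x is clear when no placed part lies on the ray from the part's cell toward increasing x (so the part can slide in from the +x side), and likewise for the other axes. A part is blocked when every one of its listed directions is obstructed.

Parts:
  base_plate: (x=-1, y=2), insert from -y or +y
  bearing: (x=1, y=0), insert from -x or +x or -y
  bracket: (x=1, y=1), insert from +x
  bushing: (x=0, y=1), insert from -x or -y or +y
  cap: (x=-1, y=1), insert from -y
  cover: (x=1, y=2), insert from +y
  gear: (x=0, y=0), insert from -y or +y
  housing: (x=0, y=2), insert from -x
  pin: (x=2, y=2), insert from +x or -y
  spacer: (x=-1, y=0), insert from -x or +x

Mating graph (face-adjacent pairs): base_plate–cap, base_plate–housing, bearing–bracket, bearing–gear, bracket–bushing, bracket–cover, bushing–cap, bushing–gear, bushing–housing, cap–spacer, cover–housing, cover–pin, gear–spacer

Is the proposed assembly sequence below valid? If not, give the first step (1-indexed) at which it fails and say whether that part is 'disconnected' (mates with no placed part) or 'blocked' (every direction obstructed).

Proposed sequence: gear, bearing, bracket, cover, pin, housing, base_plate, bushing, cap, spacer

1. gear@(0, 0) [-y clear] — {gear}
2. bearing@(1, 0) [+x clear] — {bearing, gear}
3. bracket@(1, 1) [+x clear] — {bearing, bracket, gear}
4. cover@(1, 2) [+y clear] — {bearing, bracket, cover, gear}
5. pin@(2, 2) [+x clear] — {bearing, bracket, cover, gear, pin}
6. housing@(0, 2) [-x clear] — {bearing, bracket, cover, gear, housing, pin}
7. base_plate@(-1, 2) [-y clear] — {base_plate, bearing, bracket, cover, gear, housing, pin}
8. bushing@(0, 1) [-x clear] — {base_plate, bearing, bracket, bushing, cover, gear, housing, pin}
9. cap@(-1, 1) [-y clear] — {base_plate, bearing, bracket, bushing, cap, cover, gear, housing, pin}
10. spacer@(-1, 0) [-x clear] — {base_plate, bearing, bracket, bushing, cap, cover, gear, housing, pin, spacer}

Valid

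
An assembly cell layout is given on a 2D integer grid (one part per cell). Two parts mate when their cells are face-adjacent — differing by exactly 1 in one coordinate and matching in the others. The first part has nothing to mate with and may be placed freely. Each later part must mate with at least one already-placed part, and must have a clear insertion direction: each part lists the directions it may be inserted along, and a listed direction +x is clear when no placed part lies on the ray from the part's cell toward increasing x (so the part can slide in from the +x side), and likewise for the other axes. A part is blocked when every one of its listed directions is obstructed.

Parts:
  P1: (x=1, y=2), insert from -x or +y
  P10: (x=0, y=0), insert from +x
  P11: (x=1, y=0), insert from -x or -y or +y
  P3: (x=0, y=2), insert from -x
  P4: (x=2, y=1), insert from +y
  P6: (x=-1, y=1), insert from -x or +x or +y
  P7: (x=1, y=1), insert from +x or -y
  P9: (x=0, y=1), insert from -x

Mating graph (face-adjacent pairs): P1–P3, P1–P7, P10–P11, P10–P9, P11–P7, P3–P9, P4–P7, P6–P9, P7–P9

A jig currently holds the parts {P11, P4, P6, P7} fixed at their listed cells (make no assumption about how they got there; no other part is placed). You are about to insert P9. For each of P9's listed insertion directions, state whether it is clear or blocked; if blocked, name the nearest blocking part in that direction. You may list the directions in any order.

-x: nearest on ray is P6@(-1, 1) ⇒ blocked

-x: blocked by P6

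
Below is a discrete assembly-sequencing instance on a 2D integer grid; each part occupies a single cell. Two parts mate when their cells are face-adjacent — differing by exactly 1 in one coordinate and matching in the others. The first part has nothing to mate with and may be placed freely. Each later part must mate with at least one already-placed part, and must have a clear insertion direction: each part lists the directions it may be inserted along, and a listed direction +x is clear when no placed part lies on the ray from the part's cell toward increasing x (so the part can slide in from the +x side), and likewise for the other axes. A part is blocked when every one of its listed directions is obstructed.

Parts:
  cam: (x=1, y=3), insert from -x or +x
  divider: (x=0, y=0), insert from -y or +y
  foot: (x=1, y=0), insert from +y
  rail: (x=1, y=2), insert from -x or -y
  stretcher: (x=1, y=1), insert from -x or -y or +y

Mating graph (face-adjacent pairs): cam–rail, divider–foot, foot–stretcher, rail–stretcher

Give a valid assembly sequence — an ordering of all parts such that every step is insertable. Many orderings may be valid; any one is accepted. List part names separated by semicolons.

1. foot@(1, 0) [+y clear] — {foot}
2. stretcher@(1, 1) [-x clear] — {foot, stretcher}
3. divider@(0, 0) [-y clear] — {divider, foot, stretcher}
4. rail@(1, 2) [-x clear] — {divider, foot, rail, stretcher}
5. cam@(1, 3) [-x clear] — {cam, divider, foot, rail, stretcher}

foot; stretcher; divider; rail; cam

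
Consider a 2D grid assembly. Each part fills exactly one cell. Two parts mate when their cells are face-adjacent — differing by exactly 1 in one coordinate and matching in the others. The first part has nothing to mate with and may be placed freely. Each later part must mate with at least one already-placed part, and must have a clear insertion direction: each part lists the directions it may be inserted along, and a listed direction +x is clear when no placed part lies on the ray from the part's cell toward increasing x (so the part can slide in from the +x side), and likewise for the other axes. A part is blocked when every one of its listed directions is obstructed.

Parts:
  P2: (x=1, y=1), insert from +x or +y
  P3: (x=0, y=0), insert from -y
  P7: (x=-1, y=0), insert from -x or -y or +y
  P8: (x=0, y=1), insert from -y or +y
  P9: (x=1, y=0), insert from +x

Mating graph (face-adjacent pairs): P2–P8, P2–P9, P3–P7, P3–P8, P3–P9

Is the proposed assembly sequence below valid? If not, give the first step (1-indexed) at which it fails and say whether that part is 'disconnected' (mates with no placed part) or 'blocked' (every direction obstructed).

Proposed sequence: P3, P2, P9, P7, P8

Invalid at step 2 (disconnected)

1. P3@(0, 0) [-y clear] — {P3}
2. P2@(1, 1) — no placed neighbour ⇒ disconnected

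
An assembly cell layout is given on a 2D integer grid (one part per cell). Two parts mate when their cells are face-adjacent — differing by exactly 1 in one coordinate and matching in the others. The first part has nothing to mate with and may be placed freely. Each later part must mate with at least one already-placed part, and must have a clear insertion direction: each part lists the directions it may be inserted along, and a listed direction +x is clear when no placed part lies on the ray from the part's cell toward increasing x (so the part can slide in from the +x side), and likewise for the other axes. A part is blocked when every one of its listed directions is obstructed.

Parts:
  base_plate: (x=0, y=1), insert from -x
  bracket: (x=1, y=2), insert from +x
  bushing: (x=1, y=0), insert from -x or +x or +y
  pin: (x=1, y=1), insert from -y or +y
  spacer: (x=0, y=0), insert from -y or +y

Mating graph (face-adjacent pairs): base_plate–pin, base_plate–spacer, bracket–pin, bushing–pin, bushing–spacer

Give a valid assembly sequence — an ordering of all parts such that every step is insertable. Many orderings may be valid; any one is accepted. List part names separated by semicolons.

1. bracket@(1, 2) [+x clear] — {bracket}
2. pin@(1, 1) [-y clear] — {bracket, pin}
3. bushing@(1, 0) [-x clear] — {bracket, bushing, pin}
4. base_plate@(0, 1) [-x clear] — {base_plate, bracket, bushing, pin}
5. spacer@(0, 0) [-y clear] — {base_plate, bracket, bushing, pin, spacer}

bracket; pin; bushing; base_plate; spacer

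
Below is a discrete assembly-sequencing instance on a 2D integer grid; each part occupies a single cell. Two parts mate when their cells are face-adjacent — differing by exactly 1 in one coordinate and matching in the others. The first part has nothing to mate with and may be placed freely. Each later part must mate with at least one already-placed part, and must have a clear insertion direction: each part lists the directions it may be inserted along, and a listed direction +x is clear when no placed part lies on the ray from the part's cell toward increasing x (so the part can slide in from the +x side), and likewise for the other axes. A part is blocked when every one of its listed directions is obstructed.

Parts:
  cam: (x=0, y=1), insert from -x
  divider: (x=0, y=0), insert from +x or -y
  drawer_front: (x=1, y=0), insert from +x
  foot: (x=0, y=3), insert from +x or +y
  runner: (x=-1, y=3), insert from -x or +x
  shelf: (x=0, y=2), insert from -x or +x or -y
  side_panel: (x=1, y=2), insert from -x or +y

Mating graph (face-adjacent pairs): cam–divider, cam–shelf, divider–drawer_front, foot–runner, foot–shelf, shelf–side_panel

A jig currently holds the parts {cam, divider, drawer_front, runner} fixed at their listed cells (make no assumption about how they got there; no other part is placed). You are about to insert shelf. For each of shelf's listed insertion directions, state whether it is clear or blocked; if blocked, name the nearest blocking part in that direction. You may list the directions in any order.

+x: clear; -x: clear; -y: blocked by cam

-x: ray from shelf(0, 2) has no placed part ⇒ clear
+x: ray from shelf(0, 2) has no placed part ⇒ clear
-y: nearest on ray is cam@(0, 1) ⇒ blocked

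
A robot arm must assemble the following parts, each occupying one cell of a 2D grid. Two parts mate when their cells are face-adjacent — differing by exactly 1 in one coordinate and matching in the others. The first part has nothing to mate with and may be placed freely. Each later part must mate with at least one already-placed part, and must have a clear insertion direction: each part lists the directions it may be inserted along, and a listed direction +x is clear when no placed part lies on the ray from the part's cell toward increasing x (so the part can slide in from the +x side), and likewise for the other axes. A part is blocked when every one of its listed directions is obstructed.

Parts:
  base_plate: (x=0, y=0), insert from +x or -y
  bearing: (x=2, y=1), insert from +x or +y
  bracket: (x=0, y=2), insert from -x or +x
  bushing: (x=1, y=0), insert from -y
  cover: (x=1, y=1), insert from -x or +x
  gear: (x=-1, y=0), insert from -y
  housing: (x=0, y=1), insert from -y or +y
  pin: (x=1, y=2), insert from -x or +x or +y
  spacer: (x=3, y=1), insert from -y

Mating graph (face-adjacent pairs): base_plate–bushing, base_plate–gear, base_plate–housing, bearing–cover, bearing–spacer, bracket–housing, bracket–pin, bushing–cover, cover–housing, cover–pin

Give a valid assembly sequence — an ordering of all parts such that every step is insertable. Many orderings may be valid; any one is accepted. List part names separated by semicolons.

1. gear@(-1, 0) [-y clear] — {gear}
2. base_plate@(0, 0) [+x clear] — {base_plate, gear}
3. bushing@(1, 0) [-y clear] — {base_plate, bushing, gear}
4. cover@(1, 1) [-x clear] — {base_plate, bushing, cover, gear}
5. pin@(1, 2) [-x clear] — {base_plate, bushing, cover, gear, pin}
6. bearing@(2, 1) [+x clear] — {base_plate, bearing, bushing, cover, gear, pin}
7. spacer@(3, 1) [-y clear] — {base_plate, bearing, bushing, cover, gear, pin, spacer}
8. housing@(0, 1) [+y clear] — {base_plate, bearing, bushing, cover, gear, housing, pin, spacer}
9. bracket@(0, 2) [-x clear] — {base_plate, bearing, bracket, bushing, cover, gear, housing, pin, spacer}

gear; base_plate; bushing; cover; pin; bearing; spacer; housing; bracket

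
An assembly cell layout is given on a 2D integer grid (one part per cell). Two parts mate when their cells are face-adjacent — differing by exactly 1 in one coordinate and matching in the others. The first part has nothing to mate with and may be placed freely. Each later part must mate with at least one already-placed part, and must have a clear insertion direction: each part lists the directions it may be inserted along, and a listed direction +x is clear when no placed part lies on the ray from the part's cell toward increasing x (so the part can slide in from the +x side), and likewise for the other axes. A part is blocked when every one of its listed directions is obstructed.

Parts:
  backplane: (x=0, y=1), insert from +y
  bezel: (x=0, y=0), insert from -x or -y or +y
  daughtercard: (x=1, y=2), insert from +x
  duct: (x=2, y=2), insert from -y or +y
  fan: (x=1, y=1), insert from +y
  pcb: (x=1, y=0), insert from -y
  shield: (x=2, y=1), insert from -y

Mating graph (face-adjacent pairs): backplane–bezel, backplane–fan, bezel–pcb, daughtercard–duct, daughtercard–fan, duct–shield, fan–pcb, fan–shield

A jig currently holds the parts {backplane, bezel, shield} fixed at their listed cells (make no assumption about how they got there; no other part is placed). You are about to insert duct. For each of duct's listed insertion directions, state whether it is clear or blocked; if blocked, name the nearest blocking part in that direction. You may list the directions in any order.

-y: nearest on ray is shield@(2, 1) ⇒ blocked
+y: ray from duct(2, 2) has no placed part ⇒ clear

+y: clear; -y: blocked by shield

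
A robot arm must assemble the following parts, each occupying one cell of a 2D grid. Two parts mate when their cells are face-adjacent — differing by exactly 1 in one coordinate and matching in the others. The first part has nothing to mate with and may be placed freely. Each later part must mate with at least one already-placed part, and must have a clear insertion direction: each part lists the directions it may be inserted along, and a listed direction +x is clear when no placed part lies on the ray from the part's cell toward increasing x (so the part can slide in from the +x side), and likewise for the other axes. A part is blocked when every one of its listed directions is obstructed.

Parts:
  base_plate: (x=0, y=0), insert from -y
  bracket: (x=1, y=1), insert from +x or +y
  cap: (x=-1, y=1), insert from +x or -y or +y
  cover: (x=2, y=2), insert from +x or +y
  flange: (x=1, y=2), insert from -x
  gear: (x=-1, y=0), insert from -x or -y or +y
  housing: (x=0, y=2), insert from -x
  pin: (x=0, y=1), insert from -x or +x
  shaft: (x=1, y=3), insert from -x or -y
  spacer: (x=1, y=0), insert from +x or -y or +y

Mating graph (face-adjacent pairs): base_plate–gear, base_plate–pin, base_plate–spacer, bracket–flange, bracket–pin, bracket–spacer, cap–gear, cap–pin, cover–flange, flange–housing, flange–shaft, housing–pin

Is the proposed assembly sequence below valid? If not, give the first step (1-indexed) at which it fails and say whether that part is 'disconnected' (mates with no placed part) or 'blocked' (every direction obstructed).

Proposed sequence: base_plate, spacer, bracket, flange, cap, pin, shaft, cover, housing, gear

Invalid at step 5 (disconnected)

1. base_plate@(0, 0) [-y clear] — {base_plate}
2. spacer@(1, 0) [+x clear] — {base_plate, spacer}
3. bracket@(1, 1) [+x clear] — {base_plate, bracket, spacer}
4. flange@(1, 2) [-x clear] — {base_plate, bracket, flange, spacer}
5. cap@(-1, 1) — no placed neighbour ⇒ disconnected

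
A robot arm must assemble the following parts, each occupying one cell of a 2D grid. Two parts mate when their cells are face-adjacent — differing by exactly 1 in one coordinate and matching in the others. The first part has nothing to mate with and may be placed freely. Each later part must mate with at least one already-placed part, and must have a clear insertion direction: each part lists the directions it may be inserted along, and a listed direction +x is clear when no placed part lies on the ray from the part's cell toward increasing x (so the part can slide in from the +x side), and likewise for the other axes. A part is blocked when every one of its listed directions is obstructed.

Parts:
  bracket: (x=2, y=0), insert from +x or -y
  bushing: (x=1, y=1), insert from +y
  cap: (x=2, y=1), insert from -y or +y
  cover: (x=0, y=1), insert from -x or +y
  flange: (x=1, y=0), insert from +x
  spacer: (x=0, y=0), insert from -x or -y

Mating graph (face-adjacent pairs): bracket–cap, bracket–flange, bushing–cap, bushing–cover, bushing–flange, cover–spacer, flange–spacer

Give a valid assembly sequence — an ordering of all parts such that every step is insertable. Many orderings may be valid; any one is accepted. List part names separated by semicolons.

1. spacer@(0, 0) [-x clear] — {spacer}
2. flange@(1, 0) [+x clear] — {flange, spacer}
3. bracket@(2, 0) [+x clear] — {bracket, flange, spacer}
4. cap@(2, 1) [+y clear] — {bracket, cap, flange, spacer}
5. bushing@(1, 1) [+y clear] — {bracket, bushing, cap, flange, spacer}
6. cover@(0, 1) [-x clear] — {bracket, bushing, cap, cover, flange, spacer}

spacer; flange; bracket; cap; bushing; cover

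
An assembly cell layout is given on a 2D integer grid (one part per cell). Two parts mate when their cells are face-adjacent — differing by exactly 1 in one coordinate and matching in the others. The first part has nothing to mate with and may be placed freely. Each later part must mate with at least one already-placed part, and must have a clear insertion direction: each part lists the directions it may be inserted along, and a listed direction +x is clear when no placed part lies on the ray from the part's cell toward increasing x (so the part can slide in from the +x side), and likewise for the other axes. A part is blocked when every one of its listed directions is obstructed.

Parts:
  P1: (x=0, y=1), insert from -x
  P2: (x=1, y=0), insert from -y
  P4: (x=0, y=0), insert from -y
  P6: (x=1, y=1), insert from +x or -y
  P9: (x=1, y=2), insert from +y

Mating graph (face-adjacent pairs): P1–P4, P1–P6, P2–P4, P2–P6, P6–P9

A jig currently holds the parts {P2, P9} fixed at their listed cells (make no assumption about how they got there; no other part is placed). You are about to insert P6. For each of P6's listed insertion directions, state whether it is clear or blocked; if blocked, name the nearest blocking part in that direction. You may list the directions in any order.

+x: ray from P6(1, 1) has no placed part ⇒ clear
-y: nearest on ray is P2@(1, 0) ⇒ blocked

+x: clear; -y: blocked by P2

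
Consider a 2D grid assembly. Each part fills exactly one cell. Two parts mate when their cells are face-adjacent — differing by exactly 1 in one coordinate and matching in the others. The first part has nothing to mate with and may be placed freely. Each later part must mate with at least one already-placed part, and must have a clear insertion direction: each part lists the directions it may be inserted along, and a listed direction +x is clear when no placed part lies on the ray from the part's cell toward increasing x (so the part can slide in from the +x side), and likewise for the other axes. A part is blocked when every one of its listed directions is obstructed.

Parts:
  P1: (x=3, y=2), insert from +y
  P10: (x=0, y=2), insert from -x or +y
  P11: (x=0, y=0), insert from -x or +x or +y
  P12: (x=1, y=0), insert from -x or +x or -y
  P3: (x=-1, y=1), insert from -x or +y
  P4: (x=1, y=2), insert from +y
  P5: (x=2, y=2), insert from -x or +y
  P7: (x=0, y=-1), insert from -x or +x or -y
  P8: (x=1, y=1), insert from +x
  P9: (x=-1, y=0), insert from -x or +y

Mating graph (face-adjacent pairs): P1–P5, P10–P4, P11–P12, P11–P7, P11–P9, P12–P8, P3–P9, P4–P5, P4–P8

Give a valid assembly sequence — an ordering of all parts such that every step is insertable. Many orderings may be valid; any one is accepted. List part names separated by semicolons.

1. P7@(0, -1) [-x clear] — {P7}
2. P11@(0, 0) [-x clear] — {P11, P7}
3. P12@(1, 0) [+x clear] — {P11, P12, P7}
4. P9@(-1, 0) [-x clear] — {P11, P12, P7, P9}
5. P3@(-1, 1) [-x clear] — {P11, P12, P3, P7, P9}
6. P8@(1, 1) [+x clear] — {P11, P12, P3, P7, P8, P9}
7. P4@(1, 2) [+y clear] — {P11, P12, P3, P4, P7, P8, P9}
8. P10@(0, 2) [-x clear] — {P10, P11, P12, P3, P4, P7, P8, P9}
9. P5@(2, 2) [+y clear] — {P10, P11, P12, P3, P4, P5, P7, P8, P9}
10. P1@(3, 2) [+y clear] — {P1, P10, P11, P12, P3, P4, P5, P7, P8, P9}

P7; P11; P12; P9; P3; P8; P4; P10; P5; P1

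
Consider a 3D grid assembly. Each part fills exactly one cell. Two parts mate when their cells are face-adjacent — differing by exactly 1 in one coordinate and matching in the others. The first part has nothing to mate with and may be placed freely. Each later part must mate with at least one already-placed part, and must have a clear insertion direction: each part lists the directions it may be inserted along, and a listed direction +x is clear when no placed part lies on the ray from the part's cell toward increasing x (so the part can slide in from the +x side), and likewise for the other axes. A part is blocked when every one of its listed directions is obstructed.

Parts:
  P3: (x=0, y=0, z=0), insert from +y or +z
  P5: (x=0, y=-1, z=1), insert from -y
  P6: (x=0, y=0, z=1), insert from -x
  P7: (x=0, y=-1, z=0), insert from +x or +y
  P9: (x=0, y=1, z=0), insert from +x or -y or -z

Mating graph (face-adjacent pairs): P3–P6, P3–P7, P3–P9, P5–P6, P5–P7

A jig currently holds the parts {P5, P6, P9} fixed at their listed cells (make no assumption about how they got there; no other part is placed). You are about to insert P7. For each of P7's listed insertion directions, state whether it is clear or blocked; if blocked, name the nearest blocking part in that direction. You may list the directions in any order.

+x: ray from P7(0, -1, 0) has no placed part ⇒ clear
+y: nearest on ray is P9@(0, 1, 0) ⇒ blocked

+x: clear; +y: blocked by P9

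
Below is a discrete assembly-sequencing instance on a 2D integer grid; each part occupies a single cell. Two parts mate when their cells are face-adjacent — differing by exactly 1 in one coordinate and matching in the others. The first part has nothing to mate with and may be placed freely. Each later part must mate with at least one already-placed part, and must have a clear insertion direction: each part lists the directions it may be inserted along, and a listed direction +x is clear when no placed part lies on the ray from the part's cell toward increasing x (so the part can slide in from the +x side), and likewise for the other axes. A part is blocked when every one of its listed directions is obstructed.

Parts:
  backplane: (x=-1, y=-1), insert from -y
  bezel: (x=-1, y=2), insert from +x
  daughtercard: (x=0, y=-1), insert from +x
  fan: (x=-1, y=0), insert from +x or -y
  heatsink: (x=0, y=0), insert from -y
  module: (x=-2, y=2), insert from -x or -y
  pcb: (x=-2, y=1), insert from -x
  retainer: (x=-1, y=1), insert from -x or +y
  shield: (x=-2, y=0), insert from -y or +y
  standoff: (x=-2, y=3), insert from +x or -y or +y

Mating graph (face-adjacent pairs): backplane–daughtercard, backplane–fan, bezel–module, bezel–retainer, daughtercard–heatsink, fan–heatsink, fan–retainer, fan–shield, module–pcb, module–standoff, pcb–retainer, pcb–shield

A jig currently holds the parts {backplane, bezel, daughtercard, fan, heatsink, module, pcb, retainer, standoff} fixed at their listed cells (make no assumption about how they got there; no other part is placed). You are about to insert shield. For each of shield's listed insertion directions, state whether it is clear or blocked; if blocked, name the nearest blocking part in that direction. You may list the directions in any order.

+y: blocked by pcb; -y: clear

-y: ray from shield(-2, 0) has no placed part ⇒ clear
+y: nearest on ray is pcb@(-2, 1) ⇒ blocked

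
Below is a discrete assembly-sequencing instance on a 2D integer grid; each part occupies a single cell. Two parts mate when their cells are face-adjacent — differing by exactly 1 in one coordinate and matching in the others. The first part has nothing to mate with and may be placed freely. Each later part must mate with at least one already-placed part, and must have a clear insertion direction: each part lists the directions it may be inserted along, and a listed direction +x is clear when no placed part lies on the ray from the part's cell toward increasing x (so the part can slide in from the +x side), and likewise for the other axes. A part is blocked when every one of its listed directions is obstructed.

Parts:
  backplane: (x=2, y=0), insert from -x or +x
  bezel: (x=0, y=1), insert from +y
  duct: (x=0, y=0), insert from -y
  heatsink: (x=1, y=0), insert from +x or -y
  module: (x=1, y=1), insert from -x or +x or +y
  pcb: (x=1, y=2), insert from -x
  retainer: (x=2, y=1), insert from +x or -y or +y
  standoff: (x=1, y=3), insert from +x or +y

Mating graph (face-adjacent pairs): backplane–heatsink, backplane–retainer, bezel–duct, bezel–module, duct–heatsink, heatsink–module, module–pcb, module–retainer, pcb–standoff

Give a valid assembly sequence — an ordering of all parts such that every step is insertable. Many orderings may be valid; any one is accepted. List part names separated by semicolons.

duct; bezel; heatsink; backplane; retainer; module; pcb; standoff

1. duct@(0, 0) [-y clear] — {duct}
2. bezel@(0, 1) [+y clear] — {bezel, duct}
3. heatsink@(1, 0) [+x clear] — {bezel, duct, heatsink}
4. backplane@(2, 0) [+x clear] — {backplane, bezel, duct, heatsink}
5. retainer@(2, 1) [+x clear] — {backplane, bezel, duct, heatsink, retainer}
6. module@(1, 1) [+y clear] — {backplane, bezel, duct, heatsink, module, retainer}
7. pcb@(1, 2) [-x clear] — {backplane, bezel, duct, heatsink, module, pcb, retainer}
8. standoff@(1, 3) [+x clear] — {backplane, bezel, duct, heatsink, module, pcb, retainer, standoff}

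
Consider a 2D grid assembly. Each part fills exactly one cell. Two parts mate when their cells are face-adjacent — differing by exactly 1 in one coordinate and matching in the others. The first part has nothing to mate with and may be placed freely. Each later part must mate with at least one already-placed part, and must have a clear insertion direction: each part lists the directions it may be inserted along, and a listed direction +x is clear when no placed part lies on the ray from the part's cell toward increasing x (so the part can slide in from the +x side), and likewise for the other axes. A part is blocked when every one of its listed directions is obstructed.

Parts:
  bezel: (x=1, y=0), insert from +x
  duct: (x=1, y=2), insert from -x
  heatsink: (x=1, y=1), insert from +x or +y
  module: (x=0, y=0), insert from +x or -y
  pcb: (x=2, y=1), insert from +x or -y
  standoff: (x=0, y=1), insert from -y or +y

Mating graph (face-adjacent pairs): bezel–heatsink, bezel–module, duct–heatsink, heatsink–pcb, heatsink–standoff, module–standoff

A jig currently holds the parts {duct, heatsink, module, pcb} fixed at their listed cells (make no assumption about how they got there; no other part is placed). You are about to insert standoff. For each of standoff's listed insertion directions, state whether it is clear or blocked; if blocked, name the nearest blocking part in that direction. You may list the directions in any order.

-y: nearest on ray is module@(0, 0) ⇒ blocked
+y: ray from standoff(0, 1) has no placed part ⇒ clear

+y: clear; -y: blocked by module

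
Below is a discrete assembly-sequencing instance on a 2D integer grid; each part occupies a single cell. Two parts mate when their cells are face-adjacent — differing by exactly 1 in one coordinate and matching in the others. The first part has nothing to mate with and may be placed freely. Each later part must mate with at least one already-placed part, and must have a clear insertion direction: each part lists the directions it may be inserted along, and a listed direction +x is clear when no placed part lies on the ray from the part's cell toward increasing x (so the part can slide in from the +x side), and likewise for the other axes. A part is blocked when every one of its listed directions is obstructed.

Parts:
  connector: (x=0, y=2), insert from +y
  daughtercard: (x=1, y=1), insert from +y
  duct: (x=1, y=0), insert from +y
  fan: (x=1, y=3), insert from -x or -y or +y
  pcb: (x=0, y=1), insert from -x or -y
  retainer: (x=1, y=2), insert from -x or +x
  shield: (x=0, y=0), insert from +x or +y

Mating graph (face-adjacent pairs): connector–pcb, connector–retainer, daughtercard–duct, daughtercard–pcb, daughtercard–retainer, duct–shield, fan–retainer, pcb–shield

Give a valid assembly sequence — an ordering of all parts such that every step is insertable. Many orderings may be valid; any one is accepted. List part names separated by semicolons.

shield; duct; daughtercard; pcb; connector; retainer; fan

1. shield@(0, 0) [+x clear] — {shield}
2. duct@(1, 0) [+y clear] — {duct, shield}
3. daughtercard@(1, 1) [+y clear] — {daughtercard, duct, shield}
4. pcb@(0, 1) [-x clear] — {daughtercard, duct, pcb, shield}
5. connector@(0, 2) [+y clear] — {connector, daughtercard, duct, pcb, shield}
6. retainer@(1, 2) [+x clear] — {connector, daughtercard, duct, pcb, retainer, shield}
7. fan@(1, 3) [-x clear] — {connector, daughtercard, duct, fan, pcb, retainer, shield}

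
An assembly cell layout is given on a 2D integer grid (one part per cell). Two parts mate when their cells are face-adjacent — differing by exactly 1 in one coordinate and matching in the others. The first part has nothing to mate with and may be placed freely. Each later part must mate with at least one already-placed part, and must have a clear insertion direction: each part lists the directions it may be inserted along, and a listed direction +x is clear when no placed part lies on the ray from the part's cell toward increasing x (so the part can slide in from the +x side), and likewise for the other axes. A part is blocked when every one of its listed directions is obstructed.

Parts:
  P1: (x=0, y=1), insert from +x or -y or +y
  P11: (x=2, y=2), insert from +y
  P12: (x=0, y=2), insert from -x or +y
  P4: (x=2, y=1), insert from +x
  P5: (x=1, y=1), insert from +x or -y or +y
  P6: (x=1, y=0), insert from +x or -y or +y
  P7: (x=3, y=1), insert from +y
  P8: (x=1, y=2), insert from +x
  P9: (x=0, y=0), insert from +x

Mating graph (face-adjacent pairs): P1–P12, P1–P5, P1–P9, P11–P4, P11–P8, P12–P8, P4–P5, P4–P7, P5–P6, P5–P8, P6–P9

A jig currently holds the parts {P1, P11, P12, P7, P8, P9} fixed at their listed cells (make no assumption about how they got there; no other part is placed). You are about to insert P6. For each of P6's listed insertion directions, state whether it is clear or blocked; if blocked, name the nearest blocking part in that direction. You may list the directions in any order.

+x: clear; +y: blocked by P8; -y: clear

+x: ray from P6(1, 0) has no placed part ⇒ clear
-y: ray from P6(1, 0) has no placed part ⇒ clear
+y: nearest on ray is P8@(1, 2) ⇒ blocked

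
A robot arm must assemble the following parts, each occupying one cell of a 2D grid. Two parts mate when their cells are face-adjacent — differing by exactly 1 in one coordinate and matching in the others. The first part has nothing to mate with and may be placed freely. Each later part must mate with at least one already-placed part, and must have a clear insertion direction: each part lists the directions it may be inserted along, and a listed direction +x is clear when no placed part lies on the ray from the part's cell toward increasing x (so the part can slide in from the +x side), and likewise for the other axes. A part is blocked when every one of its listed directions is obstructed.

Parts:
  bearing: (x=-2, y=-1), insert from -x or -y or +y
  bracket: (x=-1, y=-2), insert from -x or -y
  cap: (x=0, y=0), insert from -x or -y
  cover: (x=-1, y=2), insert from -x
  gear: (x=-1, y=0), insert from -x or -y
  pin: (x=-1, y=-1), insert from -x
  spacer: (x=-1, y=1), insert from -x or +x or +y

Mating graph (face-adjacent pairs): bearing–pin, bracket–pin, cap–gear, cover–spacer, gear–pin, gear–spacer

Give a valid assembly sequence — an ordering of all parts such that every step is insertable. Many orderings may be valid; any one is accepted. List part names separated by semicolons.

1. cap@(0, 0) [-x clear] — {cap}
2. gear@(-1, 0) [-x clear] — {cap, gear}
3. spacer@(-1, 1) [-x clear] — {cap, gear, spacer}
4. pin@(-1, -1) [-x clear] — {cap, gear, pin, spacer}
5. bearing@(-2, -1) [-x clear] — {bearing, cap, gear, pin, spacer}
6. bracket@(-1, -2) [-x clear] — {bearing, bracket, cap, gear, pin, spacer}
7. cover@(-1, 2) [-x clear] — {bearing, bracket, cap, cover, gear, pin, spacer}

cap; gear; spacer; pin; bearing; bracket; cover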